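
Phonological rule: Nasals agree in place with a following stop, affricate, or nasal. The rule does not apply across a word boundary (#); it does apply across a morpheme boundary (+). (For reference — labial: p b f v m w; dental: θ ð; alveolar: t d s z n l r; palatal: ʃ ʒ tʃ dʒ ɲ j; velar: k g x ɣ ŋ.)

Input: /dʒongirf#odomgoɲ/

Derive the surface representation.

[dʒoŋgirf#odoŋgoɲ]

/n/ before /g/ (velar) → [ŋ]
/m/ before /g/ (velar) → [ŋ]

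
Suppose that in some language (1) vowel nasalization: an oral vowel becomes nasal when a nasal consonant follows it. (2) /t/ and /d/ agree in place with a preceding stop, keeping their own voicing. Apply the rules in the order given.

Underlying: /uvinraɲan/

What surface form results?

Rule 1: /i/ before nasal /n/ → [ĩ]
Rule 1: /a/ before nasal /ɲ/ → [ã]
Rule 1: /a/ before nasal /n/ → [ã]
After rule 1: uvĩnrãɲãn
Rule 2: no segment meets the rule's conditions; no change.

[uvĩnrãɲãn]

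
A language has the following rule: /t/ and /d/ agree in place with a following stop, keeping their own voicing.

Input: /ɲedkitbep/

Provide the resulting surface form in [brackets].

[ɲegkipbep]

/d/ before /k/ (velar) → [g]
/t/ before /b/ (labial) → [p]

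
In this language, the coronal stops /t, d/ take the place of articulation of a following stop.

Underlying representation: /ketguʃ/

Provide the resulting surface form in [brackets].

/t/ before /g/ (velar) → [k]

[kekguʃ]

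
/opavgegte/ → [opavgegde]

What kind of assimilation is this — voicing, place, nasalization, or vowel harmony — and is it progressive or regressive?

/t/→[d].
Each target copies a feature from the preceding segment, so the direction is progressive.

voicing assimilation, progressive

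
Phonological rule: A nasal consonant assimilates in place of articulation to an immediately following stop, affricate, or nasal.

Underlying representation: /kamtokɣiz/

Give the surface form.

[kantokɣiz]

/m/ before /t/ (alveolar) → [n]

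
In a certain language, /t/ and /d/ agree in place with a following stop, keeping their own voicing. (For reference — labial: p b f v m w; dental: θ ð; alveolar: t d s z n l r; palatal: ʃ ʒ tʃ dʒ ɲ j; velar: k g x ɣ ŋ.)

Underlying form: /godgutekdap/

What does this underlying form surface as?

[goggutekdap]

/d/ before /g/ (velar) → [g]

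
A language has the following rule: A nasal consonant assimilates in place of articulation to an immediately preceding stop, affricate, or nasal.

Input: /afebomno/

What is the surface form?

/n/ after /m/ (labial) → [m]

[afebommo]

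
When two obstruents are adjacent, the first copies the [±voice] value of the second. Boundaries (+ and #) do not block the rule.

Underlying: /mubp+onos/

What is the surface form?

/b/ before /p/ (voiceless) → [p]

[mupp+onos]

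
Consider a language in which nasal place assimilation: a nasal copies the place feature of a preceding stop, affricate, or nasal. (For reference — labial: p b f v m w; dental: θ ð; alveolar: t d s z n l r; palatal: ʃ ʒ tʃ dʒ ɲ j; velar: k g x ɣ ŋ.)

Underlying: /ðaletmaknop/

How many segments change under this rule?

2

/m/ after /t/ (alveolar) → [n]
/n/ after /k/ (velar) → [ŋ]
2 segments change.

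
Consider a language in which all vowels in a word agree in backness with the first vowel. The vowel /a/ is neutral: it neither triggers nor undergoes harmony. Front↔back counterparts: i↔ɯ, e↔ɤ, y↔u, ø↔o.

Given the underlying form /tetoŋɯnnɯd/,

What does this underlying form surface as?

/o/ harmonizes with /e/ ([-back]) → [ø]
/ɯ/ harmonizes with /e/ ([-back]) → [i]
/ɯ/ harmonizes with /e/ ([-back]) → [i]

[tetøŋinnid]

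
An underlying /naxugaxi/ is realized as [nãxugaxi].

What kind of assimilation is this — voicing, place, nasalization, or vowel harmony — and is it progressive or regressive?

nasalization, progressive

/a/→[ã].
Each target copies a feature from the preceding segment, so the direction is progressive.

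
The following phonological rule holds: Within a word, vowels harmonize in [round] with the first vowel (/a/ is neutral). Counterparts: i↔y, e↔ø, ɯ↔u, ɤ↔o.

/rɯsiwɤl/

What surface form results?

no segment meets the rule's conditions; no change.

[rɯsiwɤl]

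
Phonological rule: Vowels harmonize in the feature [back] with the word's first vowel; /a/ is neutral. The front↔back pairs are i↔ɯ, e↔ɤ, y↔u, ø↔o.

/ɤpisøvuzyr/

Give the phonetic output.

[ɤpɯsovuzur]

/i/ harmonizes with /ɤ/ ([+back]) → [ɯ]
/ø/ harmonizes with /ɤ/ ([+back]) → [o]
/y/ harmonizes with /ɤ/ ([+back]) → [u]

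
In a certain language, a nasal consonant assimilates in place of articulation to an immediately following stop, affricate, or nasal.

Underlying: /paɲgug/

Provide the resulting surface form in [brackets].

/ɲ/ before /g/ (velar) → [ŋ]

[paŋgug]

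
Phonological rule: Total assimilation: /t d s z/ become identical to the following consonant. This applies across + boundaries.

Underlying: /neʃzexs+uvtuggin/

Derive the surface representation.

no segment meets the rule's conditions; no change.

[neʃzexs+uvtuggin]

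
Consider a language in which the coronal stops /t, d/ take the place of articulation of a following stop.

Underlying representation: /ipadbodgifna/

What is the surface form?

/d/ before /b/ (labial) → [b]
/d/ before /g/ (velar) → [g]

[ipabboggifna]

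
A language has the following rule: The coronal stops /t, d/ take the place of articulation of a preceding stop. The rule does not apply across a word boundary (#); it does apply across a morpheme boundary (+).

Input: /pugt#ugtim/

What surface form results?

[pugk#ugkim]

/t/ after /g/ (velar) → [k]
/t/ after /g/ (velar) → [k]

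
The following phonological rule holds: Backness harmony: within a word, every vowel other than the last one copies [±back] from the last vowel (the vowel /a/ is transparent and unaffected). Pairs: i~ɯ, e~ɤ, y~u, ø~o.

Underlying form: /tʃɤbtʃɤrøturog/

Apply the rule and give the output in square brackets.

[tʃɤbtʃɤroturog]

/ø/ harmonizes with /o/ ([+back]) → [o]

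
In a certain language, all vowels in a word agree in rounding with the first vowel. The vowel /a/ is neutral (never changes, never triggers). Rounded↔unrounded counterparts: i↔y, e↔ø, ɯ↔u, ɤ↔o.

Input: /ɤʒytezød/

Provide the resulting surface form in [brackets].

[ɤʒitezed]

/y/ harmonizes with /ɤ/ ([-round]) → [i]
/ø/ harmonizes with /ɤ/ ([-round]) → [e]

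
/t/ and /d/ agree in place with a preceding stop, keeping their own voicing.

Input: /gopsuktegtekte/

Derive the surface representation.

[gopsukkegkekke]

/t/ after /k/ (velar) → [k]
/t/ after /g/ (velar) → [k]
/t/ after /k/ (velar) → [k]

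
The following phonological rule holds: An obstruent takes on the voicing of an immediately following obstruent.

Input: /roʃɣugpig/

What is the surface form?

[roʒɣukpig]

/ʃ/ before /ɣ/ (voiced) → [ʒ]
/g/ before /p/ (voiceless) → [k]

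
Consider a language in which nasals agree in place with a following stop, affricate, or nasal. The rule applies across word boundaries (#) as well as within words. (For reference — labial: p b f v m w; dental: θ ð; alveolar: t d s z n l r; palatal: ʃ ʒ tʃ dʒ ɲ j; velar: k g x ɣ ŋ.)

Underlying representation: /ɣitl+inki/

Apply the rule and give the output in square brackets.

/n/ before /k/ (velar) → [ŋ]

[ɣitl+iŋki]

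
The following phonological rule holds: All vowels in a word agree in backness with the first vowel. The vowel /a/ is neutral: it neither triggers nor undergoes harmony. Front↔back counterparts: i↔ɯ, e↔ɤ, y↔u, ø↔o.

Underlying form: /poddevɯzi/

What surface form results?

[poddɤvɯzɯ]

/e/ harmonizes with /o/ ([+back]) → [ɤ]
/i/ harmonizes with /o/ ([+back]) → [ɯ]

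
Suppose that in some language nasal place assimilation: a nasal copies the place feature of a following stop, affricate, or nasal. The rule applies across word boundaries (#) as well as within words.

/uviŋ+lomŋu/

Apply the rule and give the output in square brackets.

/m/ before /ŋ/ (velar) → [ŋ]

[uviŋ+loŋŋu]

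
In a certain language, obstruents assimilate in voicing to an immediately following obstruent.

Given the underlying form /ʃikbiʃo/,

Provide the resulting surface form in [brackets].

[ʃigbiʃo]

/k/ before /b/ (voiced) → [g]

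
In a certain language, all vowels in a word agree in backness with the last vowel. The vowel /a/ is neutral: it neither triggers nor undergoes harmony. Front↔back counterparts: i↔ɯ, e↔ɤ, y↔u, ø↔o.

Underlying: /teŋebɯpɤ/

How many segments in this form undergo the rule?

/e/ harmonizes with /ɤ/ ([+back]) → [ɤ]
/e/ harmonizes with /ɤ/ ([+back]) → [ɤ]
2 segments change.

2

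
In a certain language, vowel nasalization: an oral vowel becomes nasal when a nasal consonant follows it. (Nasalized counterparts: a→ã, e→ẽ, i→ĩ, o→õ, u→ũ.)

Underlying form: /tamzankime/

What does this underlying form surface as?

/a/ before nasal /m/ → [ã]
/a/ before nasal /n/ → [ã]
/i/ before nasal /m/ → [ĩ]

[tãmzãnkĩme]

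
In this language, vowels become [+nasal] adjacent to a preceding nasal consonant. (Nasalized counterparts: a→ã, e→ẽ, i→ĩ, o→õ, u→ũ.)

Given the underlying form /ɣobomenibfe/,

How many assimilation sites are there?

2

/e/ after nasal /m/ → [ẽ]
/i/ after nasal /n/ → [ĩ]
2 segments change.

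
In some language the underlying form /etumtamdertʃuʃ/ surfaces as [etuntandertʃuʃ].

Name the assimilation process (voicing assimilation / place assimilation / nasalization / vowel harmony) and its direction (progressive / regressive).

place assimilation, regressive

/m/→[n] /m/→[n].
Each target copies a feature from the following segment, so the direction is regressive.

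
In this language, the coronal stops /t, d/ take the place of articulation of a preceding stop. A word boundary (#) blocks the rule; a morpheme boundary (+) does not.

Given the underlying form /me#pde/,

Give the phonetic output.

/d/ after /p/ (labial) → [b]

[me#pbe]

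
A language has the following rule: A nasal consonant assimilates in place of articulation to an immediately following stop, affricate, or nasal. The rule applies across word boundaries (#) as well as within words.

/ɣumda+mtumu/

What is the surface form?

[ɣunda+ntumu]

/m/ before /d/ (alveolar) → [n]
/m/ before /t/ (alveolar) → [n]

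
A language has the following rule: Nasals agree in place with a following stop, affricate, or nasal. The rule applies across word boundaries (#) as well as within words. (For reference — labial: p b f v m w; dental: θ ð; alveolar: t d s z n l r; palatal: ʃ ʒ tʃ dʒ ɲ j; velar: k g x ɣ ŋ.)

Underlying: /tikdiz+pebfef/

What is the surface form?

[tikdiz+pebfef]

no segment meets the rule's conditions; no change.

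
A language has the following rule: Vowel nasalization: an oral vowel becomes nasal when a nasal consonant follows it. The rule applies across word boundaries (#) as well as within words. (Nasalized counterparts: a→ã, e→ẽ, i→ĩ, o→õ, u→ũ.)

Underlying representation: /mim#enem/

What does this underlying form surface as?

/i/ before nasal /m/ → [ĩ]
/e/ before nasal /n/ → [ẽ]
/e/ before nasal /m/ → [ẽ]

[mĩm#ẽnẽm]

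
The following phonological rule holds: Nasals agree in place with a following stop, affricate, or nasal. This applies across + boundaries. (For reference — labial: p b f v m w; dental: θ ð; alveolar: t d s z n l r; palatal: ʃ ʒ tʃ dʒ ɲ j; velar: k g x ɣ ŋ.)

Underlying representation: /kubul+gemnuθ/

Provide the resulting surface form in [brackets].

[kubul+gennuθ]

/m/ before /n/ (alveolar) → [n]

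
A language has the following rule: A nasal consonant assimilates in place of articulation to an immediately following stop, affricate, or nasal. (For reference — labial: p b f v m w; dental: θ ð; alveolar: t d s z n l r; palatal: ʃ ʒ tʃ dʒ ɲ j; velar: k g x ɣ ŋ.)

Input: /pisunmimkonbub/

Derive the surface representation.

/n/ before /m/ (labial) → [m]
/m/ before /k/ (velar) → [ŋ]
/n/ before /b/ (labial) → [m]

[pisummiŋkombub]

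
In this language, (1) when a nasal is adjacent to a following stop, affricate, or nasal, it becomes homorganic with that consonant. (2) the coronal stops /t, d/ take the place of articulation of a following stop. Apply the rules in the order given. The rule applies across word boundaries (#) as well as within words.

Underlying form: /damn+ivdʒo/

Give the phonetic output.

Rule 1: /m/ before /n/ (alveolar) → [n]
After rule 1: dann+ivdʒo
Rule 2: no segment meets the rule's conditions; no change.

[dann+ivdʒo]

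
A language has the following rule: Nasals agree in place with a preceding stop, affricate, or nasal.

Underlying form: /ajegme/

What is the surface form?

/m/ after /g/ (velar) → [ŋ]

[ajegŋe]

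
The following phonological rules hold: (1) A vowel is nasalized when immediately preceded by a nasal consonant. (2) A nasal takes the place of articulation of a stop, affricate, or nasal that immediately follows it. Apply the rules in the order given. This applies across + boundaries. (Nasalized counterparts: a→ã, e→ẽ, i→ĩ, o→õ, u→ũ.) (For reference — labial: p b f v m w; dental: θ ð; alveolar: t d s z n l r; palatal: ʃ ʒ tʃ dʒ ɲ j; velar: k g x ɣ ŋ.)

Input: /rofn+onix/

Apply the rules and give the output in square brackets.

Rule 1: /o/ after nasal /n/ → [õ]
Rule 1: /i/ after nasal /n/ → [ĩ]
After rule 1: rofn+õnĩx
Rule 2: no segment meets the rule's conditions; no change.

[rofn+õnĩx]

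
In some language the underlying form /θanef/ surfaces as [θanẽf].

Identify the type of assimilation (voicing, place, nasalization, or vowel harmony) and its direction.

/e/→[ẽ].
Each target copies a feature from the preceding segment, so the direction is progressive.

nasalization, progressive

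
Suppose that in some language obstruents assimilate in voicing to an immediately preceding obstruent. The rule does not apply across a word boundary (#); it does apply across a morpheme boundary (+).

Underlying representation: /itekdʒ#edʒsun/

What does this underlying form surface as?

[itektʃ#edʒzun]

/dʒ/ after /k/ (voiceless) → [tʃ]
/s/ after /dʒ/ (voiced) → [z]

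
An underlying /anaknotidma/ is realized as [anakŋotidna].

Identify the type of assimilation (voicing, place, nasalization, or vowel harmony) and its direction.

place assimilation, progressive

/n/→[ŋ] /m/→[n].
Each target copies a feature from the preceding segment, so the direction is progressive.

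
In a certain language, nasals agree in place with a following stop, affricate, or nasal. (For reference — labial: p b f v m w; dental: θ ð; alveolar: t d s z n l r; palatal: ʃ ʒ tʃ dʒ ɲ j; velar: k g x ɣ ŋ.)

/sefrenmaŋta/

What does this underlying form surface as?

[sefremmanta]

/n/ before /m/ (labial) → [m]
/ŋ/ before /t/ (alveolar) → [n]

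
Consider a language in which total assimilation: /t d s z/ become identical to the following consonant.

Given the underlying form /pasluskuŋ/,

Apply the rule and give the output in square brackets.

/s/ before /l/ → [l] (total assimilation)
/s/ before /k/ → [k] (total assimilation)

[pallukkuŋ]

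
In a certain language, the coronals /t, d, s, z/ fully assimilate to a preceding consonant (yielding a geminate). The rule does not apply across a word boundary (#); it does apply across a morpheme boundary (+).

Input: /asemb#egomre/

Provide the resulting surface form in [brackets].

no segment meets the rule's conditions; no change.

[asemb#egomre]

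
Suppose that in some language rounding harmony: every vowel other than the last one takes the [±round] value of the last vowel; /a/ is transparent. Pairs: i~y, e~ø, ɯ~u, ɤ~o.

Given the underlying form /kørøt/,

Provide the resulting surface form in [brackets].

no segment meets the rule's conditions; no change.

[kørøt]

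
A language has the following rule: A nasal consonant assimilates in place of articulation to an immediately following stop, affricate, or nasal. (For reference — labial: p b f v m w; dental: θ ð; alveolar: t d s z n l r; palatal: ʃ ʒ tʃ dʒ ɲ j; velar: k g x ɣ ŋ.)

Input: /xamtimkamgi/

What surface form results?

[xantiŋkaŋgi]

/m/ before /t/ (alveolar) → [n]
/m/ before /k/ (velar) → [ŋ]
/m/ before /g/ (velar) → [ŋ]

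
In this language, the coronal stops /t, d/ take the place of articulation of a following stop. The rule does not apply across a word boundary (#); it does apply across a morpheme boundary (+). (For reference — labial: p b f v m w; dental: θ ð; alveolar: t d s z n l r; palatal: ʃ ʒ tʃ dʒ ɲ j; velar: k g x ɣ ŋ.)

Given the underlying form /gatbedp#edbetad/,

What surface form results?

/t/ before /b/ (labial) → [p]
/d/ before /p/ (labial) → [b]
/d/ before /b/ (labial) → [b]

[gapbebp#ebbetad]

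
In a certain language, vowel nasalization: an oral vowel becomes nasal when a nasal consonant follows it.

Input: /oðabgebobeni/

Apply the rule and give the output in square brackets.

/e/ before nasal /n/ → [ẽ]

[oðabgebobẽni]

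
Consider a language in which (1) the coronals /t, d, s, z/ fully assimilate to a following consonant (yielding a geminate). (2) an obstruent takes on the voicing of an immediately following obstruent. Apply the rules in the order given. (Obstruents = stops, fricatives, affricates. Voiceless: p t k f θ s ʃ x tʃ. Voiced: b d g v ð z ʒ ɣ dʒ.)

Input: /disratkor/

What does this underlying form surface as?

Rule 1: /s/ before /r/ → [r] (total assimilation)
Rule 1: /t/ before /k/ → [k] (total assimilation)
After rule 1: dirrakkor
Rule 2: no segment meets the rule's conditions; no change.

[dirrakkor]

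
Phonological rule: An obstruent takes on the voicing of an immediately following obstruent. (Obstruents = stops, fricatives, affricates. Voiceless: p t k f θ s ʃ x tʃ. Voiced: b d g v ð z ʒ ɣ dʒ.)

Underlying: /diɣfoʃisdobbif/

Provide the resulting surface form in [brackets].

/ɣ/ before /f/ (voiceless) → [x]
/s/ before /d/ (voiced) → [z]

[dixfoʃizdobbif]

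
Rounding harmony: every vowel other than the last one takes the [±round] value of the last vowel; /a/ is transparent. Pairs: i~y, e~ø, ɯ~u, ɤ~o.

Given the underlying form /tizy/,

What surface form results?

/i/ harmonizes with /y/ ([+round]) → [y]

[tyzy]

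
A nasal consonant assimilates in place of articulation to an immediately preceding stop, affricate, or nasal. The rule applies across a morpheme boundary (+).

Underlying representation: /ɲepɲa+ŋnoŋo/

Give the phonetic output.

/ɲ/ after /p/ (labial) → [m]
/n/ after /ŋ/ (velar) → [ŋ]

[ɲepma+ŋŋoŋo]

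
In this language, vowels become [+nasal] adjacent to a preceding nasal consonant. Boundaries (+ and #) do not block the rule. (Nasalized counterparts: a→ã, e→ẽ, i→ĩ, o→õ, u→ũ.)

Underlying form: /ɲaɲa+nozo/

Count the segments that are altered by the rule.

3

/a/ after nasal /ɲ/ → [ã]
/a/ after nasal /ɲ/ → [ã]
/o/ after nasal /n/ → [õ]
3 segments change.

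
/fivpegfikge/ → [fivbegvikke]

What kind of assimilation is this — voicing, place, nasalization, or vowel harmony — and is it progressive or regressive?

/p/→[b] /f/→[v] /g/→[k].
Each target copies a feature from the preceding segment, so the direction is progressive.

voicing assimilation, progressive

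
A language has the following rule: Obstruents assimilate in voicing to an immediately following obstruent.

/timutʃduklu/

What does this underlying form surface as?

[timudʒduklu]

/tʃ/ before /d/ (voiced) → [dʒ]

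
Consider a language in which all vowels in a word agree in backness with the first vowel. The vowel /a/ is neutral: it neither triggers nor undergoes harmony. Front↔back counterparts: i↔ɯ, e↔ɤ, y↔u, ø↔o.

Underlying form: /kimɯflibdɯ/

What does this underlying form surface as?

[kimiflibdi]

/ɯ/ harmonizes with /i/ ([-back]) → [i]
/ɯ/ harmonizes with /i/ ([-back]) → [i]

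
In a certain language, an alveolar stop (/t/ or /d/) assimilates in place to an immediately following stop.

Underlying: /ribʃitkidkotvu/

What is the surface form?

/t/ before /k/ (velar) → [k]
/d/ before /k/ (velar) → [g]

[ribʃikkigkotvu]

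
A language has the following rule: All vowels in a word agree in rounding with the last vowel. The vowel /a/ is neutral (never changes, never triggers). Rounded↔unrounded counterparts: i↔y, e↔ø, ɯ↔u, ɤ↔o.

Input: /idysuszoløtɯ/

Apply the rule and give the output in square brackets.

/y/ harmonizes with /ɯ/ ([-round]) → [i]
/u/ harmonizes with /ɯ/ ([-round]) → [ɯ]
/o/ harmonizes with /ɯ/ ([-round]) → [ɤ]
/ø/ harmonizes with /ɯ/ ([-round]) → [e]

[idisɯszɤletɯ]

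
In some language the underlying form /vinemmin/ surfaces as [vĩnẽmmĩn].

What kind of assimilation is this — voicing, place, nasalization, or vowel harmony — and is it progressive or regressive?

nasalization, regressive

/i/→[ĩ] /e/→[ẽ] /i/→[ĩ].
Each target copies a feature from the following segment, so the direction is regressive.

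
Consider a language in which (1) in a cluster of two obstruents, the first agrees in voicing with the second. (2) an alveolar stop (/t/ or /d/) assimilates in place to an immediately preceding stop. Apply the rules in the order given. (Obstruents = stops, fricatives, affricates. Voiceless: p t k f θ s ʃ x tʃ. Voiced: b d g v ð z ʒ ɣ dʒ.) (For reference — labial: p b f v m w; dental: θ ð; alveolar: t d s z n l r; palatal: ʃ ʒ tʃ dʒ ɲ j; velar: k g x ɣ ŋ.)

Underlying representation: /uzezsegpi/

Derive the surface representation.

[uzessekpi]

Rule 1: /z/ before /s/ (voiceless) → [s]
Rule 1: /g/ before /p/ (voiceless) → [k]
After rule 1: uzessekpi
Rule 2: no segment meets the rule's conditions; no change.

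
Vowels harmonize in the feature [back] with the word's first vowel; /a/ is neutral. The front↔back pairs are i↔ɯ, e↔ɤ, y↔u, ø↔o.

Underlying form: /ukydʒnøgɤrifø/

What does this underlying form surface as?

[ukudʒnogɤrɯfo]

/y/ harmonizes with /u/ ([+back]) → [u]
/ø/ harmonizes with /u/ ([+back]) → [o]
/i/ harmonizes with /u/ ([+back]) → [ɯ]
/ø/ harmonizes with /u/ ([+back]) → [o]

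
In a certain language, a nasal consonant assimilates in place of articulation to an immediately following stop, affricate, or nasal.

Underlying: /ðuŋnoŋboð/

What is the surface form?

/ŋ/ before /n/ (alveolar) → [n]
/ŋ/ before /b/ (labial) → [m]

[ðunnomboð]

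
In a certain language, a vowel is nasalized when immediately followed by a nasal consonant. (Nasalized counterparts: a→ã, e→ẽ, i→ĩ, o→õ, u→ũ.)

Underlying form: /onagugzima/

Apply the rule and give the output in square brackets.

[õnagugzĩma]

/o/ before nasal /n/ → [õ]
/i/ before nasal /m/ → [ĩ]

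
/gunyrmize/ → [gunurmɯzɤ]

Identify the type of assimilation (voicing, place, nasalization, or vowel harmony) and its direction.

/y/→[u] /i/→[ɯ] /e/→[ɤ].
Vowels agree with the first vowel, so the harmony is progressive.

vowel harmony, progressive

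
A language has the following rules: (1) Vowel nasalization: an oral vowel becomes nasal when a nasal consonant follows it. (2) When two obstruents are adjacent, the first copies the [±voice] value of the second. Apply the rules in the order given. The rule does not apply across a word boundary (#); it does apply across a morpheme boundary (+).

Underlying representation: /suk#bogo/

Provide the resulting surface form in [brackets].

Rule 1: no segment meets the rule's conditions; no change.
After rule 1: suk#bogo
Rule 2: no segment meets the rule's conditions; no change.

[suk#bogo]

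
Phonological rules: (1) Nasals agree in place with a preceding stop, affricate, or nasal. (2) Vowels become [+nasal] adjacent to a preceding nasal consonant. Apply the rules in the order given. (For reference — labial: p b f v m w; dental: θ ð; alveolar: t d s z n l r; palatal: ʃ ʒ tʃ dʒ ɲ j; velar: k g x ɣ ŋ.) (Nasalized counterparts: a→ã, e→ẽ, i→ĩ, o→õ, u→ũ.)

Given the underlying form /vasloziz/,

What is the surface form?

[vasloziz]

Rule 1: no segment meets the rule's conditions; no change.
After rule 1: vasloziz
Rule 2: no segment meets the rule's conditions; no change.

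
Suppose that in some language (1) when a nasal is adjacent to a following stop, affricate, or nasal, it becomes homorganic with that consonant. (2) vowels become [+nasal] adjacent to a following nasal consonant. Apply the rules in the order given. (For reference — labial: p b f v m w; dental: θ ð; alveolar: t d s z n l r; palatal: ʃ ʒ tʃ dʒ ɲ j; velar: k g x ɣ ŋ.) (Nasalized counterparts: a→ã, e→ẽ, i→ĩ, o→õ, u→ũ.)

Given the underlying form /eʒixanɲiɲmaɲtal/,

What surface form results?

[eʒixãɲɲĩmmãntal]

Rule 1: /n/ before /ɲ/ (palatal) → [ɲ]
Rule 1: /ɲ/ before /m/ (labial) → [m]
Rule 1: /ɲ/ before /t/ (alveolar) → [n]
After rule 1: eʒixaɲɲimmantal
Rule 2: /a/ before nasal /ɲ/ → [ã]
Rule 2: /i/ before nasal /m/ → [ĩ]
Rule 2: /a/ before nasal /n/ → [ã]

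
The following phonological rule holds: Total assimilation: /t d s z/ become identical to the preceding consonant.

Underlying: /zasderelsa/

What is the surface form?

[zasserella]

/d/ after /s/ → [s] (total assimilation)
/s/ after /l/ → [l] (total assimilation)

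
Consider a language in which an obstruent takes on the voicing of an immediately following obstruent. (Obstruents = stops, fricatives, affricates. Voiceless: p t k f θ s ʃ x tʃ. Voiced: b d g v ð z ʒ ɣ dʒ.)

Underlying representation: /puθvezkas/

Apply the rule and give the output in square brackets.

[puðveskas]

/θ/ before /v/ (voiced) → [ð]
/z/ before /k/ (voiceless) → [s]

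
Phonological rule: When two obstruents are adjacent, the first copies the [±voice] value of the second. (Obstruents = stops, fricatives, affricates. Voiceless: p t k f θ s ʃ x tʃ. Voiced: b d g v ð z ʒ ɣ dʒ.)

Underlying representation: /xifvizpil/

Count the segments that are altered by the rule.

2

/f/ before /v/ (voiced) → [v]
/z/ before /p/ (voiceless) → [s]
2 segments change.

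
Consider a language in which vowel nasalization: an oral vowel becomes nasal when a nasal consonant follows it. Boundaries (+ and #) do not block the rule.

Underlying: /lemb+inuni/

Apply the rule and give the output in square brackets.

[lẽmb+ĩnũni]

/e/ before nasal /m/ → [ẽ]
/i/ before nasal /n/ → [ĩ]
/u/ before nasal /n/ → [ũ]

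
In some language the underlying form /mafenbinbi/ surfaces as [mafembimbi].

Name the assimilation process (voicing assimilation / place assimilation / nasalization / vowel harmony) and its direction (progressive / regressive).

place assimilation, regressive

/n/→[m] /n/→[m].
Each target copies a feature from the following segment, so the direction is regressive.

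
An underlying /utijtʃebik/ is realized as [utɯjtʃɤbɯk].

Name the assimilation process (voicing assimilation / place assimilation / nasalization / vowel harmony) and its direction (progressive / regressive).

vowel harmony, progressive

/i/→[ɯ] /e/→[ɤ] /i/→[ɯ].
Vowels agree with the first vowel, so the harmony is progressive.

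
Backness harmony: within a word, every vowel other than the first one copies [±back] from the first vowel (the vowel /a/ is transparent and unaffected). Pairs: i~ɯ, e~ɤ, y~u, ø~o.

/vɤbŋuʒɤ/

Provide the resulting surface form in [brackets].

no segment meets the rule's conditions; no change.

[vɤbŋuʒɤ]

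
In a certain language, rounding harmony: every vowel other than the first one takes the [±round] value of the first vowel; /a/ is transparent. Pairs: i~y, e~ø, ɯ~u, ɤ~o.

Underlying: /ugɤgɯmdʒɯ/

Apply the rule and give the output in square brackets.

/ɤ/ harmonizes with /u/ ([+round]) → [o]
/ɯ/ harmonizes with /u/ ([+round]) → [u]
/ɯ/ harmonizes with /u/ ([+round]) → [u]

[ugogumdʒu]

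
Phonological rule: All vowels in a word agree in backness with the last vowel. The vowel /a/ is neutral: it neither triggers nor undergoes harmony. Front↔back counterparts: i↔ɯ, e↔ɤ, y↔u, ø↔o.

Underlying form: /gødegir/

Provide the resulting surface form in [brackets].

no segment meets the rule's conditions; no change.

[gødegir]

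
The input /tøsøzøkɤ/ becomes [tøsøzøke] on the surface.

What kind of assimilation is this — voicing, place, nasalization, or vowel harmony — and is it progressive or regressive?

vowel harmony, progressive

/ɤ/→[e].
Vowels agree with the first vowel, so the harmony is progressive.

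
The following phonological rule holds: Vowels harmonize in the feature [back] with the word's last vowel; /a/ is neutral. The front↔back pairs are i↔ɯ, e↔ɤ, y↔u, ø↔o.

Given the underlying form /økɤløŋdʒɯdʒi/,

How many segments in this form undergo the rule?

/ɤ/ harmonizes with /i/ ([-back]) → [e]
/ɯ/ harmonizes with /i/ ([-back]) → [i]
2 segments change.

2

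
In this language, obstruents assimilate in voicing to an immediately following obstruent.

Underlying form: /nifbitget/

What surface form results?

/f/ before /b/ (voiced) → [v]
/t/ before /g/ (voiced) → [d]

[nivbidget]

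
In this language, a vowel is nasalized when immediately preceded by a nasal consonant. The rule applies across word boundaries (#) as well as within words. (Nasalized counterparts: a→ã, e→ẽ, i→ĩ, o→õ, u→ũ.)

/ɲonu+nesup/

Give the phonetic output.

[ɲõnũ+nẽsup]

/o/ after nasal /ɲ/ → [õ]
/u/ after nasal /n/ → [ũ]
/e/ after nasal /n/ → [ẽ]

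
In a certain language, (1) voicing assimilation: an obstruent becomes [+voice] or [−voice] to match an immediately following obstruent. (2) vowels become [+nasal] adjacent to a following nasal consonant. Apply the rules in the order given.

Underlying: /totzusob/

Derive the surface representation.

Rule 1: /t/ before /z/ (voiced) → [d]
After rule 1: todzusob
Rule 2: no segment meets the rule's conditions; no change.

[todzusob]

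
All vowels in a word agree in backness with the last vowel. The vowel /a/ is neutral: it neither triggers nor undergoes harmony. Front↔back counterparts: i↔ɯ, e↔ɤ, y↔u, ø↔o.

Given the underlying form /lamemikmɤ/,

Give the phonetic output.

/e/ harmonizes with /ɤ/ ([+back]) → [ɤ]
/i/ harmonizes with /ɤ/ ([+back]) → [ɯ]

[lamɤmɯkmɤ]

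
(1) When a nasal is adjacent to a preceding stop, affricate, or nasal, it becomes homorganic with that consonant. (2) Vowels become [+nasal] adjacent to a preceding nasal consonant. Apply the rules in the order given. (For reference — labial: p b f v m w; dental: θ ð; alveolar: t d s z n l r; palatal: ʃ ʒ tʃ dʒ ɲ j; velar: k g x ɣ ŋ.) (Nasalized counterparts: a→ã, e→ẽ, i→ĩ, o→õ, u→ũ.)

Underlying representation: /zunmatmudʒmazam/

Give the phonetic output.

Rule 1: /m/ after /n/ (alveolar) → [n]
Rule 1: /m/ after /t/ (alveolar) → [n]
Rule 1: /m/ after /dʒ/ (palatal) → [ɲ]
After rule 1: zunnatnudʒɲazam
Rule 2: /a/ after nasal /n/ → [ã]
Rule 2: /u/ after nasal /n/ → [ũ]
Rule 2: /a/ after nasal /ɲ/ → [ã]

[zunnãtnũdʒɲãzam]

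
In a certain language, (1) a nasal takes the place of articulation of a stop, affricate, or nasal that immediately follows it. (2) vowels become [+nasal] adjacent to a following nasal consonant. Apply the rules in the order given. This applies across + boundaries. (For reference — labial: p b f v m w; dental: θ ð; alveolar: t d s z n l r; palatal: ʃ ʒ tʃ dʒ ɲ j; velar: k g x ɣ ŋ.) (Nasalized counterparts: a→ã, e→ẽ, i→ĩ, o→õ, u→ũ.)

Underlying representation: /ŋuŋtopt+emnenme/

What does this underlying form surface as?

Rule 1: /ŋ/ before /t/ (alveolar) → [n]
Rule 1: /m/ before /n/ (alveolar) → [n]
Rule 1: /n/ before /m/ (labial) → [m]
After rule 1: ŋuntopt+ennemme
Rule 2: /u/ before nasal /n/ → [ũ]
Rule 2: /e/ before nasal /n/ → [ẽ]
Rule 2: /e/ before nasal /m/ → [ẽ]

[ŋũntopt+ẽnnẽmme]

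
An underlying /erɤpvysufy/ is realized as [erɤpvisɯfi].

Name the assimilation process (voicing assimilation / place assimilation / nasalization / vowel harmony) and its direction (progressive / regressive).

vowel harmony, progressive

/y/→[i] /u/→[ɯ] /y/→[i].
Vowels agree with the first vowel, so the harmony is progressive.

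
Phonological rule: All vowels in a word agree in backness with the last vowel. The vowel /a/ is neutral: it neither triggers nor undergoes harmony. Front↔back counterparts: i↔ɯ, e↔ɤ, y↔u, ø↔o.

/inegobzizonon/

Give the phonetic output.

/i/ harmonizes with /o/ ([+back]) → [ɯ]
/e/ harmonizes with /o/ ([+back]) → [ɤ]
/i/ harmonizes with /o/ ([+back]) → [ɯ]

[ɯnɤgobzɯzonon]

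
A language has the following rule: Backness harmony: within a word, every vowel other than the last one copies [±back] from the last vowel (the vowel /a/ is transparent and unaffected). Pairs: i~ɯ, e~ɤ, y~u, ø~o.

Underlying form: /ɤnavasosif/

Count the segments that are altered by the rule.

/ɤ/ harmonizes with /i/ ([-back]) → [e]
/o/ harmonizes with /i/ ([-back]) → [ø]
2 segments change.

2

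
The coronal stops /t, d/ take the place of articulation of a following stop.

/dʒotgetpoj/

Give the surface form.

/t/ before /g/ (velar) → [k]
/t/ before /p/ (labial) → [p]

[dʒokgeppoj]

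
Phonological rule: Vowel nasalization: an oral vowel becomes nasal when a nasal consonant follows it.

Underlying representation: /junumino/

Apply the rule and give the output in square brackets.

[jũnũmĩno]

/u/ before nasal /n/ → [ũ]
/u/ before nasal /m/ → [ũ]
/i/ before nasal /n/ → [ĩ]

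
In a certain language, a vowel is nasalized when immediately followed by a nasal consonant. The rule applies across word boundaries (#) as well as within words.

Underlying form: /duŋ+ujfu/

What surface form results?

[dũŋ+ujfu]

/u/ before nasal /ŋ/ → [ũ]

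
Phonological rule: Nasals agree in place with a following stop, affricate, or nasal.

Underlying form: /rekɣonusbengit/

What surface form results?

/n/ before /g/ (velar) → [ŋ]

[rekɣonusbeŋgit]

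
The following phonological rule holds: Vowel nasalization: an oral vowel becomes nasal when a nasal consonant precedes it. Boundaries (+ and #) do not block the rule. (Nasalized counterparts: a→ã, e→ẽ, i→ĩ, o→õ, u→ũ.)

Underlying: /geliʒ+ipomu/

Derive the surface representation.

/u/ after nasal /m/ → [ũ]

[geliʒ+ipomũ]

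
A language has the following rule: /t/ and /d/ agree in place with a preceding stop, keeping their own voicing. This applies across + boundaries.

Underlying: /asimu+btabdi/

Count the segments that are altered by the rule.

/t/ after /b/ (labial) → [p]
/d/ after /b/ (labial) → [b]
2 segments change.

2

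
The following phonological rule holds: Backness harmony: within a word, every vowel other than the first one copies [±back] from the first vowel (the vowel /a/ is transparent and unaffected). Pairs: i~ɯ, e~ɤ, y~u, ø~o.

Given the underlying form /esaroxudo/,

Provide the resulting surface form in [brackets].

[esarøxydø]

/o/ harmonizes with /e/ ([-back]) → [ø]
/u/ harmonizes with /e/ ([-back]) → [y]
/o/ harmonizes with /e/ ([-back]) → [ø]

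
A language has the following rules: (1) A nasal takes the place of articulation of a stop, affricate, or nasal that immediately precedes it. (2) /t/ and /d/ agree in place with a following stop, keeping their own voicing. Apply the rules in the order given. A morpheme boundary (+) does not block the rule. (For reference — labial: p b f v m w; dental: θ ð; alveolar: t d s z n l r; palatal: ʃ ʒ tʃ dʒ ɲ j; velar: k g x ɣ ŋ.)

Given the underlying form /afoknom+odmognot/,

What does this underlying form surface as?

[afokŋom+odnogŋot]

Rule 1: /n/ after /k/ (velar) → [ŋ]
Rule 1: /m/ after /d/ (alveolar) → [n]
Rule 1: /n/ after /g/ (velar) → [ŋ]
After rule 1: afokŋom+odnogŋot
Rule 2: no segment meets the rule's conditions; no change.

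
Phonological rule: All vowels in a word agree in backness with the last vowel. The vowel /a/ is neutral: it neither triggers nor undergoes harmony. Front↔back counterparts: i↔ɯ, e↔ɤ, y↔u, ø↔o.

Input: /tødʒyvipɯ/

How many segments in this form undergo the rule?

/ø/ harmonizes with /ɯ/ ([+back]) → [o]
/y/ harmonizes with /ɯ/ ([+back]) → [u]
/i/ harmonizes with /ɯ/ ([+back]) → [ɯ]
3 segments change.

3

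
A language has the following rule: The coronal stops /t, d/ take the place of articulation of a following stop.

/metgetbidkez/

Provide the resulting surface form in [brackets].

[mekgepbigkez]

/t/ before /g/ (velar) → [k]
/t/ before /b/ (labial) → [p]
/d/ before /k/ (velar) → [g]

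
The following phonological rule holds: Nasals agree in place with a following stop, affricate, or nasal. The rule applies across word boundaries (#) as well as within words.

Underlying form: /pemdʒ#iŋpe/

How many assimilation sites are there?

/m/ before /dʒ/ (palatal) → [ɲ]
/ŋ/ before /p/ (labial) → [m]
2 segments change.

2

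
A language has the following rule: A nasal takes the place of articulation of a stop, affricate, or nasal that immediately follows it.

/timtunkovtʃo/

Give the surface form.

/m/ before /t/ (alveolar) → [n]
/n/ before /k/ (velar) → [ŋ]

[tintuŋkovtʃo]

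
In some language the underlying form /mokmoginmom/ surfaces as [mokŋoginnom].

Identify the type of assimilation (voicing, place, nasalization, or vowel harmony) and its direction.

/m/→[ŋ] /m/→[n].
Each target copies a feature from the preceding segment, so the direction is progressive.

place assimilation, progressive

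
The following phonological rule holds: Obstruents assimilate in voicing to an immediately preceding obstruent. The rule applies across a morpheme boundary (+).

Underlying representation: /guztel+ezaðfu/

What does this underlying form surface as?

[guzdel+ezaðvu]

/t/ after /z/ (voiced) → [d]
/f/ after /ð/ (voiced) → [v]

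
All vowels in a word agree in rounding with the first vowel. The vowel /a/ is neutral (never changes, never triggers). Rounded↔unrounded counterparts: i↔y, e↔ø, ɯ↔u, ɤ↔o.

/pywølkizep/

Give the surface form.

[pywølkyzøp]

/i/ harmonizes with /y/ ([+round]) → [y]
/e/ harmonizes with /y/ ([+round]) → [ø]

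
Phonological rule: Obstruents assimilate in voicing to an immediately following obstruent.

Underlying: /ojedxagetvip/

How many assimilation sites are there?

2

/d/ before /x/ (voiceless) → [t]
/t/ before /v/ (voiced) → [d]
2 segments change.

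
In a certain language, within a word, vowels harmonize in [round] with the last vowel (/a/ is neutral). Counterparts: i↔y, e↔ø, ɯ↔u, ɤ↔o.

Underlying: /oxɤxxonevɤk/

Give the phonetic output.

[ɤxɤxxɤnevɤk]

/o/ harmonizes with /ɤ/ ([-round]) → [ɤ]
/o/ harmonizes with /ɤ/ ([-round]) → [ɤ]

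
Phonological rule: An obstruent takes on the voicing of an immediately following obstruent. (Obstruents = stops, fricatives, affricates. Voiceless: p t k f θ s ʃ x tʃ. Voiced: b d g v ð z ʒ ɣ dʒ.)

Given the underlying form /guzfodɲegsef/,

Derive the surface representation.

[gusfodɲeksef]

/z/ before /f/ (voiceless) → [s]
/g/ before /s/ (voiceless) → [k]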